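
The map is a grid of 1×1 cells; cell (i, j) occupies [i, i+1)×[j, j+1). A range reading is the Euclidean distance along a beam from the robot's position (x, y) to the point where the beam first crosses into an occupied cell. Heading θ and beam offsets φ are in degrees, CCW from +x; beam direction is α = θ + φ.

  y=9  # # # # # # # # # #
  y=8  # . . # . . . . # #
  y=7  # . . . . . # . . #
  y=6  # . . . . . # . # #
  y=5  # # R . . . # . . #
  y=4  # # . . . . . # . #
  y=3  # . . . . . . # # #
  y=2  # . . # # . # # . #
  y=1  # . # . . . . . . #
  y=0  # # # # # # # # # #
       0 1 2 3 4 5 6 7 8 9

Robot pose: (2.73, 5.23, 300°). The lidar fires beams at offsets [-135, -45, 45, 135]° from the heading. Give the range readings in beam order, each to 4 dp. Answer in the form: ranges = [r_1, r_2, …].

beam 1: φ=-135°, α=165°
  cosα=-0.9659 sinα=0.2588 | (2,5) | tMaxX 0.7558 tMaxY 2.9751 | tΔX 1.0353 tΔY 3.8637
    t=0.7558 [x] (1,5) — stop
  → r_1 = 0.7558
beam 2: φ=-45°, α=255°
  cosα=-0.2588 sinα=-0.9659 | (2,5) | tMaxX 2.8205 tMaxY 0.2381 | tΔX 3.8637 tΔY 1.0353
    t=0.2381 [y] (2,4)
    t=1.2734 [y] (2,3)
    t=2.3087 [y] (2,2)
    t=2.8205 [x] (1,2)
    t=3.3439 [y] (1,1)
    t=4.3792 [y] (1,0) — stop
  → r_2 = 4.3792
beam 3: φ=45°, α=345°
  cosα=0.9659 sinα=-0.2588 | (2,5) | tMaxX 0.2795 tMaxY 0.8887 | tΔX 1.0353 tΔY 3.8637
    t=0.2795 [x] (3,5)
    t=0.8887 [y] (3,4)
    t=1.3148 [x] (4,4)
    t=2.3501 [x] (5,4)
    t=3.3854 [x] (6,4)
    t=4.4206 [x] (7,4) — stop
  → r_3 = 4.4206
beam 4: φ=135°, α=75°
  cosα=0.2588 sinα=0.9659 | (2,5) | tMaxX 1.0432 tMaxY 0.7972 | tΔX 3.8637 tΔY 1.0353
    t=0.7972 [y] (2,6)
    t=1.0432 [x] (3,6)
    t=1.8324 [y] (3,7)
    t=2.8677 [y] (3,8) — stop
  → r_4 = 2.8677

ranges = [0.7558, 4.3792, 4.4206, 2.8677]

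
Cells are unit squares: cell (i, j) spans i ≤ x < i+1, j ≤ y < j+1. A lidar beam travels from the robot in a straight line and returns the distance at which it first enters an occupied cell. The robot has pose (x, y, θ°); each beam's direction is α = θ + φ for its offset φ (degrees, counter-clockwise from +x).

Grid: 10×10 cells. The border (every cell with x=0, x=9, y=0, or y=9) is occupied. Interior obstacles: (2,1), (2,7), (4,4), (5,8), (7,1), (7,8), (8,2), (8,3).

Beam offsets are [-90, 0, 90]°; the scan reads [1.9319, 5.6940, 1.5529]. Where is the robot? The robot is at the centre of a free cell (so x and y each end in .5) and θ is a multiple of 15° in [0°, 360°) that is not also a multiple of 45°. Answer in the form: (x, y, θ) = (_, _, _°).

Enumerate (i+0.5, j+0.5, θ) over the 56 free cells and 16 admissible headings. For each, cast all 3 beams and compare to the given ranges.
  (3.5, 2.5, 345°): beam 1 = 1.5529 ≠ 1.9319 ✗
  (8.5, 1.5, 120°): beam 1 = 0.5774 ≠ 1.9319 ✗
  (4.5, 2.5, 15°): beam 1 = 1.5529 ≠ 1.9319 ✗
  (1.5, 7.5, 300°): beam 1 = 0.5774 ≠ 1.9319 ✗
  …
  (2.5, 3.5, 105°): r_1=1.9319, r_2=5.6940, r_3=1.5529 — all match ✓
No second candidate reproduces the full scan.

(x, y, θ) = (2.5, 3.5, 105°)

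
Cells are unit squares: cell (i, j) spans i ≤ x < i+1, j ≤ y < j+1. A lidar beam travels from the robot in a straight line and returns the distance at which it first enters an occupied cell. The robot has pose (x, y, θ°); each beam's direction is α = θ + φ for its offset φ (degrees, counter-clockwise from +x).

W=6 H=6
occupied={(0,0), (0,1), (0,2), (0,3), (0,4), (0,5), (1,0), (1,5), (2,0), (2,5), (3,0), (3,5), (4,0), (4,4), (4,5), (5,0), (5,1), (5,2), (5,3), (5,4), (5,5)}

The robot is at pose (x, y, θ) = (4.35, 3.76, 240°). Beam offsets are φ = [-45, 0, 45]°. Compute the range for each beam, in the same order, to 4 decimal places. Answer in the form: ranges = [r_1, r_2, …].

beam 1: φ=-45°, α=195°
  cosα=-0.9659 sinα=-0.2588 | (4,3) | tMaxX 0.3623 tMaxY 2.9364 | tΔX 1.0353 tΔY 3.8637
    t=0.3623 [x] (3,3)
    t=1.3976 [x] (2,3)
    t=2.4329 [x] (1,3)
    t=2.9364 [y] (1,2)
    t=3.4682 [x] (0,2) — stop
  → r_1 = 3.4682
beam 2: φ=0°, α=240°
  cosα=-0.5000 sinα=-0.8660 | (4,3) | tMaxX 0.7000 tMaxY 0.8776 | tΔX 2.0000 tΔY 1.1547
    t=0.7000 [x] (3,3)
    t=0.8776 [y] (3,2)
    t=2.0323 [y] (3,1)
    t=2.7000 [x] (2,1)
    t=3.1870 [y] (2,0) — stop
  → r_2 = 3.1870
beam 3: φ=45°, α=285°
  cosα=0.2588 sinα=-0.9659 | (4,3) | tMaxX 2.5114 tMaxY 0.7868 | tΔX 3.8637 tΔY 1.0353
    t=0.7868 [y] (4,2)
    t=1.8221 [y] (4,1)
    t=2.5114 [x] (5,1) — stop
  → r_3 = 2.5114

ranges = [3.4682, 3.1870, 2.5114]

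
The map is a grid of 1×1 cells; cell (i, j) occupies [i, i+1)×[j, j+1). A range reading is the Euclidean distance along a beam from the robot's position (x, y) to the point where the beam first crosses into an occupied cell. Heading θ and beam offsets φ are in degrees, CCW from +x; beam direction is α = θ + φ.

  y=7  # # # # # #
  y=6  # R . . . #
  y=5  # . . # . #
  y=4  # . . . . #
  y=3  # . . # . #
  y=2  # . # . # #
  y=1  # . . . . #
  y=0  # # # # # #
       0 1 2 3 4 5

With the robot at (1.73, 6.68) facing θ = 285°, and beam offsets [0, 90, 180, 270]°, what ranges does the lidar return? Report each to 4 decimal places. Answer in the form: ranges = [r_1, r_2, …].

ranges = [3.8098, 1.2364, 0.3313, 0.7558]

beam 1: φ=0°, α=285°
  dir = (cos 285°, sin 285°) = (0.2588, -0.9659); from cell (1,6)
  next x-line at t=1.0432, next y-line at t=0.7040; Δt_x=3.8637, Δt_y=1.0353
    y: enter (1,5) at t=0.7040
    x: enter (2,5) at t=1.0432
    y: enter (2,4) at t=1.7393
    y: enter (2,3) at t=2.7745
    y: enter (2,2) at t=3.8098 ← occupied
  → r_1 = 3.8098
beam 2: φ=90°, α=15°
  dir = (cos 15°, sin 15°) = (0.9659, 0.2588); from cell (1,6)
  next x-line at t=0.2795, next y-line at t=1.2364; Δt_x=1.0353, Δt_y=3.8637
    x: enter (2,6) at t=0.2795
    y: enter (2,7) at t=1.2364 ← occupied
  → r_2 = 1.2364
beam 3: φ=180°, α=105°
  dir = (cos 105°, sin 105°) = (-0.2588, 0.9659); from cell (1,6)
  next x-line at t=2.8205, next y-line at t=0.3313; Δt_x=3.8637, Δt_y=1.0353
    y: enter (1,7) at t=0.3313 ← occupied
  → r_3 = 0.3313
beam 4: φ=270°, α=195°
  dir = (cos 195°, sin 195°) = (-0.9659, -0.2588); from cell (1,6)
  next x-line at t=0.7558, next y-line at t=2.6273; Δt_x=1.0353, Δt_y=3.8637
    x: enter (0,6) at t=0.7558 ← occupied
  → r_4 = 0.7558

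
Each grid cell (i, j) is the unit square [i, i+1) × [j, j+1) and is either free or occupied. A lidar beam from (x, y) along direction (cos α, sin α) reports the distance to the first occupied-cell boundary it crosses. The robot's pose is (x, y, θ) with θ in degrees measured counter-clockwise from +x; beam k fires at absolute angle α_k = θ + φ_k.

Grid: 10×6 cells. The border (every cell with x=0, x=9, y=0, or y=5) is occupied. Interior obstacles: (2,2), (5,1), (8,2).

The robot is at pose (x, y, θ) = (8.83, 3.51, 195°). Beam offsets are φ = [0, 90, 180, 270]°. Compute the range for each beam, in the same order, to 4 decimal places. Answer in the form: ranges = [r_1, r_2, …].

beam 1: φ=0°, α=195°
  d=(-0.9659,-0.2588)  start (8,3)  tX=0.8593 tY=1.9705  stride 1/|dx|=1.0353 1/|dy|=3.8637
    cross x-line → (7,3), t=0.8593
    cross x-line → (6,3), t=1.8946
    cross y-line → (6,2), t=1.9705
    cross x-line → (5,2), t=2.9298
    cross x-line → (4,2), t=3.9651
    cross x-line → (3,2), t=5.0004
    cross y-line → (3,1), t=5.8342
    cross x-line → (2,1), t=6.0357
    cross x-line → (1,1), t=7.0709
    cross x-line → (0,1), t=8.1062 (wall)
  → r_1 = 8.1062
beam 2: φ=90°, α=285°
  d=(0.2588,-0.9659)  start (8,3)  tX=0.6568 tY=0.5280  stride 1/|dx|=3.8637 1/|dy|=1.0353
    cross y-line → (8,2), t=0.5280 (wall)
  → r_2 = 0.5280
beam 3: φ=180°, α=15°
  d=(0.9659,0.2588)  start (8,3)  tX=0.1760 tY=1.8932  stride 1/|dx|=1.0353 1/|dy|=3.8637
    cross x-line → (9,3), t=0.1760 (wall)
  → r_3 = 0.1760
beam 4: φ=270°, α=105°
  d=(-0.2588,0.9659)  start (8,3)  tX=3.2069 tY=0.5073  stride 1/|dx|=3.8637 1/|dy|=1.0353
    cross y-line → (8,4), t=0.5073
    cross y-line → (8,5), t=1.5426 (wall)
  → r_4 = 1.5426

ranges = [8.1062, 0.5280, 0.1760, 1.5426]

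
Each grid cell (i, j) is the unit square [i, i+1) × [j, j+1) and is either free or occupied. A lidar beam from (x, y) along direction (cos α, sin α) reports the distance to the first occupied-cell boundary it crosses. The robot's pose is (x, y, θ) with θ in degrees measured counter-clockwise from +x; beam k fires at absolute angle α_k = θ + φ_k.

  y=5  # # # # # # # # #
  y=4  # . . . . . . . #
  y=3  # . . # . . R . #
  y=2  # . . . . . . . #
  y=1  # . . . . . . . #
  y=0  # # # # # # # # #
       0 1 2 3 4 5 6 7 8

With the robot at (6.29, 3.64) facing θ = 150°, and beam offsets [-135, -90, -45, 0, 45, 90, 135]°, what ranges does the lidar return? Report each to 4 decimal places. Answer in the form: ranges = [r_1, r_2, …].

ranges = [1.7703, 1.5704, 1.4080, 2.7200, 2.3708, 3.0484, 2.7331]

beam 1: φ=-135°, α=15°
  direction (0.9659, 0.2588); cell (6,3); t to first gridline: x 0.7350, y 1.3909 (then +1.0353 / +3.8637)
    (7,3) via x @ 0.7350
    (7,4) via y @ 1.3909
    (8,4) via x @ 1.7703  # hit
  → r_1 = 1.7703
beam 2: φ=-90°, α=60°
  direction (0.5000, 0.8660); cell (6,3); t to first gridline: x 1.4200, y 0.4157 (then +2.0000 / +1.1547)
    (6,4) via y @ 0.4157
    (7,4) via x @ 1.4200
    (7,5) via y @ 1.5704  # hit
  → r_2 = 1.5704
beam 3: φ=-45°, α=105°
  direction (-0.2588, 0.9659); cell (6,3); t to first gridline: x 1.1205, y 0.3727 (then +3.8637 / +1.0353)
    (6,4) via y @ 0.3727
    (5,4) via x @ 1.1205
    (5,5) via y @ 1.4080  # hit
  → r_3 = 1.4080
beam 4: φ=0°, α=150°
  direction (-0.8660, 0.5000); cell (6,3); t to first gridline: x 0.3349, y 0.7200 (then +1.1547 / +2.0000)
    (5,3) via x @ 0.3349
    (5,4) via y @ 0.7200
    (4,4) via x @ 1.4896
    (3,4) via x @ 2.6443
    (3,5) via y @ 2.7200  # hit
  → r_4 = 2.7200
beam 5: φ=45°, α=195°
  direction (-0.9659, -0.2588); cell (6,3); t to first gridline: x 0.3002, y 2.4728 (then +1.0353 / +3.8637)
    (5,3) via x @ 0.3002
    (4,3) via x @ 1.3355
    (3,3) via x @ 2.3708  # hit
  → r_5 = 2.3708
beam 6: φ=90°, α=240°
  direction (-0.5000, -0.8660); cell (6,3); t to first gridline: x 0.5800, y 0.7390 (then +2.0000 / +1.1547)
    (5,3) via x @ 0.5800
    (5,2) via y @ 0.7390
    (5,1) via y @ 1.8937
    (4,1) via x @ 2.5800
    (4,0) via y @ 3.0484  # hit
  → r_6 = 3.0484
beam 7: φ=135°, α=285°
  direction (0.2588, -0.9659); cell (6,3); t to first gridline: x 2.7432, y 0.6626 (then +3.8637 / +1.0353)
    (6,2) via y @ 0.6626
    (6,1) via y @ 1.6979
    (6,0) via y @ 2.7331  # hit
  → r_7 = 2.7331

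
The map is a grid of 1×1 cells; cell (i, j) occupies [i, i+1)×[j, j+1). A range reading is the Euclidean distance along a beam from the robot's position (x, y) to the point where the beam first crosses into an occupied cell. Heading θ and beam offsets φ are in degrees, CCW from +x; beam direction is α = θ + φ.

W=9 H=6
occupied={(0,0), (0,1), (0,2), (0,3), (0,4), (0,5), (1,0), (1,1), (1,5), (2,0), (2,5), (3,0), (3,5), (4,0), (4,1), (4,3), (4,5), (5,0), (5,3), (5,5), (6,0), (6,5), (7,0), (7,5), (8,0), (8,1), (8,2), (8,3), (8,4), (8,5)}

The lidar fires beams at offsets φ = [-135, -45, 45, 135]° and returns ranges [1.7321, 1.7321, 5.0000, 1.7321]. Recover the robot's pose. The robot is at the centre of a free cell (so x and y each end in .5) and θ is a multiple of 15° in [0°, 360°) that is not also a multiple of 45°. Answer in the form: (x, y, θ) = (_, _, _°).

(x, y, θ) = (2.5, 3.5, 285°)

Enumerate (i+0.5, j+0.5, θ) over the 24 free cells and 16 admissible headings. For each, cast all 4 beams and compare to the given ranges.
  (7.5, 2.5, 15°): beam 2 = 0.5774 ≠ 1.7321 ✗
  (2.5, 3.5, 120°): beam 1 = 1.5529 ≠ 1.7321 ✗
  (3.5, 2.5, 195°): beam 1 = 1.0000 ≠ 1.7321 ✗
  …
  (2.5, 3.5, 285°): r_1=1.7321, r_2=1.7321, r_3=5.0000, r_4=1.7321 — all match ✓
No second candidate reproduces the full scan.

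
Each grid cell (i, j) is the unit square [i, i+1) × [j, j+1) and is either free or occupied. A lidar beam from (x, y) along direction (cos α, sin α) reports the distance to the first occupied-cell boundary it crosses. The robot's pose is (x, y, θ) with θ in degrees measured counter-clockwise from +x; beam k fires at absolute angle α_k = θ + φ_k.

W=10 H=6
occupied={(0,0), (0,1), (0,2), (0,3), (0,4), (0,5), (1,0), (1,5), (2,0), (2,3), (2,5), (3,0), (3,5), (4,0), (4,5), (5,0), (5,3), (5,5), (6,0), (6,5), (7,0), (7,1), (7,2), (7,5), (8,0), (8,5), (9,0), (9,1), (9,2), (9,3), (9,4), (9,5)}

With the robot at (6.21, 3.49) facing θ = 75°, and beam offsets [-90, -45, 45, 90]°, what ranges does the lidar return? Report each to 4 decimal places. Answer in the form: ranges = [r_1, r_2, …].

ranges = [2.8884, 3.0200, 0.4200, 0.2174]

beam 1: φ=-90°, α=345°
  direction (0.9659, -0.2588); cell (6,3); t to first gridline: x 0.8179, y 1.8932 (then +1.0353 / +3.8637)
    (7,3) via x @ 0.8179
    (8,3) via x @ 1.8531
    (8,2) via y @ 1.8932
    (9,2) via x @ 2.8884  # hit
  → r_1 = 2.8884
beam 2: φ=-45°, α=30°
  direction (0.8660, 0.5000); cell (6,3); t to first gridline: x 0.9122, y 1.0200 (then +1.1547 / +2.0000)
    (7,3) via x @ 0.9122
    (7,4) via y @ 1.0200
    (8,4) via x @ 2.0669
    (8,5) via y @ 3.0200  # hit
  → r_2 = 3.0200
beam 3: φ=45°, α=120°
  direction (-0.5000, 0.8660); cell (6,3); t to first gridline: x 0.4200, y 0.5889 (then +2.0000 / +1.1547)
    (5,3) via x @ 0.4200  # hit
  → r_3 = 0.4200
beam 4: φ=90°, α=165°
  direction (-0.9659, 0.2588); cell (6,3); t to first gridline: x 0.2174, y 1.9705 (then +1.0353 / +3.8637)
    (5,3) via x @ 0.2174  # hit
  → r_4 = 0.2174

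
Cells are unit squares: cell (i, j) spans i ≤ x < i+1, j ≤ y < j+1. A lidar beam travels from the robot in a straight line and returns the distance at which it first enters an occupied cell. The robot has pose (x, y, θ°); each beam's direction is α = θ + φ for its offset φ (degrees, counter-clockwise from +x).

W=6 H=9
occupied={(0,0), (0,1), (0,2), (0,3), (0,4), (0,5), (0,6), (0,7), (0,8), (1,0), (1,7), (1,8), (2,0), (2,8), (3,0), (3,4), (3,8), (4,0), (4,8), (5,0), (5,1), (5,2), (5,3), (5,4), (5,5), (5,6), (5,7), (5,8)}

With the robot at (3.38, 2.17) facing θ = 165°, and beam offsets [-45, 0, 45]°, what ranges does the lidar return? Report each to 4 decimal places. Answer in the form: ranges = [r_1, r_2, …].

ranges = [4.7600, 2.4640, 2.3400]

beam 1: φ=-45°, α=120°
  d=(-0.5000,0.8660)  start (3,2)  tX=0.7600 tY=0.9584  stride 1/|dx|=2.0000 1/|dy|=1.1547
    cross x-line → (2,2), t=0.7600
    cross y-line → (2,3), t=0.9584
    cross y-line → (2,4), t=2.1131
    cross x-line → (1,4), t=2.7600
    cross y-line → (1,5), t=3.2678
    cross y-line → (1,6), t=4.4225
    cross x-line → (0,6), t=4.7600 (wall)
  → r_1 = 4.7600
beam 2: φ=0°, α=165°
  d=(-0.9659,0.2588)  start (3,2)  tX=0.3934 tY=3.2069  stride 1/|dx|=1.0353 1/|dy|=3.8637
    cross x-line → (2,2), t=0.3934
    cross x-line → (1,2), t=1.4287
    cross x-line → (0,2), t=2.4640 (wall)
  → r_2 = 2.4640
beam 3: φ=45°, α=210°
  d=(-0.8660,-0.5000)  start (3,2)  tX=0.4388 tY=0.3400  stride 1/|dx|=1.1547 1/|dy|=2.0000
    cross y-line → (3,1), t=0.3400
    cross x-line → (2,1), t=0.4388
    cross x-line → (1,1), t=1.5935
    cross y-line → (1,0), t=2.3400 (wall)
  → r_3 = 2.3400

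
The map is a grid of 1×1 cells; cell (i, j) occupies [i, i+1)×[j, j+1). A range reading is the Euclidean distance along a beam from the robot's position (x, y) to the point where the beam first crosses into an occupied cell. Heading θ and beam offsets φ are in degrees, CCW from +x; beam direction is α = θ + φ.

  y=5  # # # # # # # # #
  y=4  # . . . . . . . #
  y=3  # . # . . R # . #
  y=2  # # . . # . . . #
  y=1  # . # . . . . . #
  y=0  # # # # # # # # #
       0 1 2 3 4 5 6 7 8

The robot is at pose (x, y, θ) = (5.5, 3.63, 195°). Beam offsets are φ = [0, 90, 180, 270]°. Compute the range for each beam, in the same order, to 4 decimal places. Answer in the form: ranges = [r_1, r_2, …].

ranges = [3.6235, 2.7228, 0.5176, 1.4183]

beam 1: φ=0°, α=195°
  dir = (cos 195°, sin 195°) = (-0.9659, -0.2588); from cell (5,3)
  next x-line at t=0.5176, next y-line at t=2.4341; Δt_x=1.0353, Δt_y=3.8637
    x: enter (4,3) at t=0.5176
    x: enter (3,3) at t=1.5529
    y: enter (3,2) at t=2.4341
    x: enter (2,2) at t=2.5882
    x: enter (1,2) at t=3.6235 ← occupied
  → r_1 = 3.6235
beam 2: φ=90°, α=285°
  dir = (cos 285°, sin 285°) = (0.2588, -0.9659); from cell (5,3)
  next x-line at t=1.9319, next y-line at t=0.6522; Δt_x=3.8637, Δt_y=1.0353
    y: enter (5,2) at t=0.6522
    y: enter (5,1) at t=1.6875
    x: enter (6,1) at t=1.9319
    y: enter (6,0) at t=2.7228 ← occupied
  → r_2 = 2.7228
beam 3: φ=180°, α=15°
  dir = (cos 15°, sin 15°) = (0.9659, 0.2588); from cell (5,3)
  next x-line at t=0.5176, next y-line at t=1.4296; Δt_x=1.0353, Δt_y=3.8637
    x: enter (6,3) at t=0.5176 ← occupied
  → r_3 = 0.5176
beam 4: φ=270°, α=105°
  dir = (cos 105°, sin 105°) = (-0.2588, 0.9659); from cell (5,3)
  next x-line at t=1.9319, next y-line at t=0.3831; Δt_x=3.8637, Δt_y=1.0353
    y: enter (5,4) at t=0.3831
    y: enter (5,5) at t=1.4183 ← occupied
  → r_4 = 1.4183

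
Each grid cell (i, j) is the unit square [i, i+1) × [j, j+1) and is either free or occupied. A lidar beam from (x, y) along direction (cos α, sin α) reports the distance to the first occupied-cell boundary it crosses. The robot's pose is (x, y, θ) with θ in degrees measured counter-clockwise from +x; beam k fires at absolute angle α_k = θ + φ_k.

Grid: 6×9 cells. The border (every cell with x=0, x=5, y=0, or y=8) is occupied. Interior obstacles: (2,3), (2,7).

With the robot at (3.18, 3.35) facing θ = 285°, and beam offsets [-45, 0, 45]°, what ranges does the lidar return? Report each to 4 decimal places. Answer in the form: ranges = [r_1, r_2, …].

beam 1: φ=-45°, α=240°
  dir = (cos 240°, sin 240°) = (-0.5000, -0.8660); from cell (3,3)
  next x-line at t=0.3600, next y-line at t=0.4041; Δt_x=2.0000, Δt_y=1.1547
    x: enter (2,3) at t=0.3600 ← occupied
  → r_1 = 0.3600
beam 2: φ=0°, α=285°
  dir = (cos 285°, sin 285°) = (0.2588, -0.9659); from cell (3,3)
  next x-line at t=3.1682, next y-line at t=0.3623; Δt_x=3.8637, Δt_y=1.0353
    y: enter (3,2) at t=0.3623
    y: enter (3,1) at t=1.3976
    y: enter (3,0) at t=2.4329 ← occupied
  → r_2 = 2.4329
beam 3: φ=45°, α=330°
  dir = (cos 330°, sin 330°) = (0.8660, -0.5000); from cell (3,3)
  next x-line at t=0.9469, next y-line at t=0.7000; Δt_x=1.1547, Δt_y=2.0000
    y: enter (3,2) at t=0.7000
    x: enter (4,2) at t=0.9469
    x: enter (5,2) at t=2.1016 ← occupied
  → r_3 = 2.1016

ranges = [0.3600, 2.4329, 2.1016]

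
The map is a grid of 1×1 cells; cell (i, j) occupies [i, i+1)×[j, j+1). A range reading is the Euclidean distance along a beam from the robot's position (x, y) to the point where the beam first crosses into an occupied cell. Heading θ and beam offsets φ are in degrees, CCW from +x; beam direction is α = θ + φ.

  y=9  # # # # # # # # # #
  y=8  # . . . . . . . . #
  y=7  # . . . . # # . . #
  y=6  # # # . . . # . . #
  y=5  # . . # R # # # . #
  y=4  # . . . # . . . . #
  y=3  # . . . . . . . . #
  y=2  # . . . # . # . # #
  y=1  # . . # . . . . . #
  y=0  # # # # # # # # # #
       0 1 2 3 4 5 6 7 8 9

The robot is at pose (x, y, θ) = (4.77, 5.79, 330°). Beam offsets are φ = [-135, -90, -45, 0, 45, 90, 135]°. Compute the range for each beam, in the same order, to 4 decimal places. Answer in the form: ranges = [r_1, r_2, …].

beam 1: φ=-135°, α=195°
  dir = (cos 195°, sin 195°) = (-0.9659, -0.2588); from cell (4,5)
  next x-line at t=0.7972, next y-line at t=3.0523; Δt_x=1.0353, Δt_y=3.8637
    x: enter (3,5) at t=0.7972 ← occupied
  → r_1 = 0.7972
beam 2: φ=-90°, α=240°
  dir = (cos 240°, sin 240°) = (-0.5000, -0.8660); from cell (4,5)
  next x-line at t=1.5400, next y-line at t=0.9122; Δt_x=2.0000, Δt_y=1.1547
    y: enter (4,4) at t=0.9122 ← occupied
  → r_2 = 0.9122
beam 3: φ=-45°, α=285°
  dir = (cos 285°, sin 285°) = (0.2588, -0.9659); from cell (4,5)
  next x-line at t=0.8887, next y-line at t=0.8179; Δt_x=3.8637, Δt_y=1.0353
    y: enter (4,4) at t=0.8179 ← occupied
  → r_3 = 0.8179
beam 4: φ=0°, α=330°
  dir = (cos 330°, sin 330°) = (0.8660, -0.5000); from cell (4,5)
  next x-line at t=0.2656, next y-line at t=1.5800; Δt_x=1.1547, Δt_y=2.0000
    x: enter (5,5) at t=0.2656 ← occupied
  → r_4 = 0.2656
beam 5: φ=45°, α=15°
  dir = (cos 15°, sin 15°) = (0.9659, 0.2588); from cell (4,5)
  next x-line at t=0.2381, next y-line at t=0.8114; Δt_x=1.0353, Δt_y=3.8637
    x: enter (5,5) at t=0.2381 ← occupied
  → r_5 = 0.2381
beam 6: φ=90°, α=60°
  dir = (cos 60°, sin 60°) = (0.5000, 0.8660); from cell (4,5)
  next x-line at t=0.4600, next y-line at t=0.2425; Δt_x=2.0000, Δt_y=1.1547
    y: enter (4,6) at t=0.2425
    x: enter (5,6) at t=0.4600
    y: enter (5,7) at t=1.3972 ← occupied
  → r_6 = 1.3972
beam 7: φ=135°, α=105°
  dir = (cos 105°, sin 105°) = (-0.2588, 0.9659); from cell (4,5)
  next x-line at t=2.9751, next y-line at t=0.2174; Δt_x=3.8637, Δt_y=1.0353
    y: enter (4,6) at t=0.2174
    y: enter (4,7) at t=1.2527
    y: enter (4,8) at t=2.2880
    x: enter (3,8) at t=2.9751
    y: enter (3,9) at t=3.3232 ← occupied
  → r_7 = 3.3232

ranges = [0.7972, 0.9122, 0.8179, 0.2656, 0.2381, 1.3972, 3.3232]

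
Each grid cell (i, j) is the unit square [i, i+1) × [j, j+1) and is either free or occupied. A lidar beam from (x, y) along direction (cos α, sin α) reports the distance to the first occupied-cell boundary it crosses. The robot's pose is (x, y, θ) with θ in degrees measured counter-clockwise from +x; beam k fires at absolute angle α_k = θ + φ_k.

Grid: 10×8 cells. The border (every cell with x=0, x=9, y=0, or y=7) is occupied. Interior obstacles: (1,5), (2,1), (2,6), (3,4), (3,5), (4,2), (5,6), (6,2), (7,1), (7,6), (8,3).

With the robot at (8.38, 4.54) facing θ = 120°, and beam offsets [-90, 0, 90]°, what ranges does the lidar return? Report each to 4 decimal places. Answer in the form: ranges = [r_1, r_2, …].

beam 1: φ=-90°, α=30°
  d=(0.8660,0.5000)  start (8,4)  tX=0.7159 tY=0.9200  stride 1/|dx|=1.1547 1/|dy|=2.0000
    cross x-line → (9,4), t=0.7159 (wall)
  → r_1 = 0.7159
beam 2: φ=0°, α=120°
  d=(-0.5000,0.8660)  start (8,4)  tX=0.7600 tY=0.5312  stride 1/|dx|=2.0000 1/|dy|=1.1547
    cross y-line → (8,5), t=0.5312
    cross x-line → (7,5), t=0.7600
    cross y-line → (7,6), t=1.6859 (wall)
  → r_2 = 1.6859
beam 3: φ=90°, α=210°
  d=(-0.8660,-0.5000)  start (8,4)  tX=0.4388 tY=1.0800  stride 1/|dx|=1.1547 1/|dy|=2.0000
    cross x-line → (7,4), t=0.4388
    cross y-line → (7,3), t=1.0800
    cross x-line → (6,3), t=1.5935
    cross x-line → (5,3), t=2.7482
    cross y-line → (5,2), t=3.0800
    cross x-line → (4,2), t=3.9029 (wall)
  → r_3 = 3.9029

ranges = [0.7159, 1.6859, 3.9029]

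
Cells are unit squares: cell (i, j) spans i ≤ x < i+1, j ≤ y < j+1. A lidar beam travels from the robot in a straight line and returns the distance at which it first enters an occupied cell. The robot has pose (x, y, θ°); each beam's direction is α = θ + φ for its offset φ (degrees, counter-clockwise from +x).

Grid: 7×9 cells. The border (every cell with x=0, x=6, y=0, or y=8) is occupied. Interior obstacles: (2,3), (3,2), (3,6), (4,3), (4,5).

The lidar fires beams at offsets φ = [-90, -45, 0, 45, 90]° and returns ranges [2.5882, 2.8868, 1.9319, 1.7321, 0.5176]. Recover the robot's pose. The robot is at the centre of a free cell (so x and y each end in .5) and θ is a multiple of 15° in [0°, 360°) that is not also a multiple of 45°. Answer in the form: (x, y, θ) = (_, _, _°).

(x, y, θ) = (3.5, 5.5, 255°)

Candidates: 30 free-cell centres × 16 headings = 480 poses. Raycast each; keep the one whose scan matches to 4 dp.
  (1.5, 4.5, 255°): beam 1 = 0.5176 ≠ 2.5882 ✗
  (5.5, 2.5, 195°): beam 2 = 1.0000 ≠ 2.8868 ✗
  (3.5, 5.5, 195°): beam 1 = 0.5176 ≠ 2.5882 ✗
  (3.5, 7.5, 345°): beam 1 = 0.5176 ≠ 2.5882 ✗
  (2.5, 4.5, 105°): beam 1 = 1.9319 ≠ 2.5882 ✗
  …
  (3.5, 5.5, 255°): r_1=2.5882, r_2=2.8868, r_3=1.9319, r_4=1.7321, r_5=0.5176 — all match ✓
No second candidate reproduces the full scan.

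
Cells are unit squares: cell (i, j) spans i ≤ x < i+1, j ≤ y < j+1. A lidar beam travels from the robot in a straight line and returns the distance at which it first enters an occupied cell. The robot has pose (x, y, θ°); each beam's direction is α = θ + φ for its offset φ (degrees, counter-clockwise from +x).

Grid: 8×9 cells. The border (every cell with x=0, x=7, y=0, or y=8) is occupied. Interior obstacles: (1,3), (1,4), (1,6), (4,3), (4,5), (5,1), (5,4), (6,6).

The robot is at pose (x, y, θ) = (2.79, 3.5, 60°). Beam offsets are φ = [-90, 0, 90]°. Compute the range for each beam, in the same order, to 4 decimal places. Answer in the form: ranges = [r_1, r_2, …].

beam 1: φ=-90°, α=330°
  direction (0.8660, -0.5000); cell (2,3); t to first gridline: x 0.2425, y 1.0000 (then +1.1547 / +2.0000)
    (3,3) via x @ 0.2425
    (3,2) via y @ 1.0000
    (4,2) via x @ 1.3972
    (5,2) via x @ 2.5519
    (5,1) via y @ 3.0000  # hit
  → r_1 = 3.0000
beam 2: φ=0°, α=60°
  direction (0.5000, 0.8660); cell (2,3); t to first gridline: x 0.4200, y 0.5774 (then +2.0000 / +1.1547)
    (3,3) via x @ 0.4200
    (3,4) via y @ 0.5774
    (3,5) via y @ 1.7321
    (4,5) via x @ 2.4200  # hit
  → r_2 = 2.4200
beam 3: φ=90°, α=150°
  direction (-0.8660, 0.5000); cell (2,3); t to first gridline: x 0.9122, y 1.0000 (then +1.1547 / +2.0000)
    (1,3) via x @ 0.9122  # hit
  → r_3 = 0.9122

ranges = [3.0000, 2.4200, 0.9122]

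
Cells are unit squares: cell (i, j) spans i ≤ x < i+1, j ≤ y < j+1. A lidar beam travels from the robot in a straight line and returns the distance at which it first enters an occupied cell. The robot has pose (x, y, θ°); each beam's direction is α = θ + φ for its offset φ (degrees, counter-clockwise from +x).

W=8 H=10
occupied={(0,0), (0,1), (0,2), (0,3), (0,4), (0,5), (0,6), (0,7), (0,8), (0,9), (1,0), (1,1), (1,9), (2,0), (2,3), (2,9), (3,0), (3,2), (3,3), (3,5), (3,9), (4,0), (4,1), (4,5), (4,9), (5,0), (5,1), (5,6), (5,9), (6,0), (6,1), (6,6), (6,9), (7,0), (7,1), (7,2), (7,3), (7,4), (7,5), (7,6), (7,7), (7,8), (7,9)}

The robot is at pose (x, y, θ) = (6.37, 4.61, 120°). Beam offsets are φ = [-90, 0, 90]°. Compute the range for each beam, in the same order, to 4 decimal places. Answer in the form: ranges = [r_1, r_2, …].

beam 1: φ=-90°, α=30°
  dir = (cos 30°, sin 30°) = (0.8660, 0.5000); from cell (6,4)
  next x-line at t=0.7275, next y-line at t=0.7800; Δt_x=1.1547, Δt_y=2.0000
    x: enter (7,4) at t=0.7275 ← occupied
  → r_1 = 0.7275
beam 2: φ=0°, α=120°
  dir = (cos 120°, sin 120°) = (-0.5000, 0.8660); from cell (6,4)
  next x-line at t=0.7400, next y-line at t=0.4503; Δt_x=2.0000, Δt_y=1.1547
    y: enter (6,5) at t=0.4503
    x: enter (5,5) at t=0.7400
    y: enter (5,6) at t=1.6050 ← occupied
  → r_2 = 1.6050
beam 3: φ=90°, α=210°
  dir = (cos 210°, sin 210°) = (-0.8660, -0.5000); from cell (6,4)
  next x-line at t=0.4272, next y-line at t=1.2200; Δt_x=1.1547, Δt_y=2.0000
    x: enter (5,4) at t=0.4272
    y: enter (5,3) at t=1.2200
    x: enter (4,3) at t=1.5819
    x: enter (3,3) at t=2.7366 ← occupied
  → r_3 = 2.7366

ranges = [0.7275, 1.6050, 2.7366]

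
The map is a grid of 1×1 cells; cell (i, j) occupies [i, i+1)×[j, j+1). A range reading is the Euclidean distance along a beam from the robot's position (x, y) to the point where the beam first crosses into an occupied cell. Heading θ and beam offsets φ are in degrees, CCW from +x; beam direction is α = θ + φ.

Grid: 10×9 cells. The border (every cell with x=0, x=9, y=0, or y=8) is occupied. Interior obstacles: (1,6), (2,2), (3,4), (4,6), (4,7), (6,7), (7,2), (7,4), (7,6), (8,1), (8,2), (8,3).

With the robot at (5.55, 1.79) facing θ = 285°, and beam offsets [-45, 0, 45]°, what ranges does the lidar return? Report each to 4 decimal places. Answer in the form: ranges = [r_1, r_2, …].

ranges = [0.9122, 0.8179, 1.5800]

beam 1: φ=-45°, α=240°
  d=(-0.5000,-0.8660)  start (5,1)  tX=1.1000 tY=0.9122  stride 1/|dx|=2.0000 1/|dy|=1.1547
    cross y-line → (5,0), t=0.9122 (wall)
  → r_1 = 0.9122
beam 2: φ=0°, α=285°
  d=(0.2588,-0.9659)  start (5,1)  tX=1.7387 tY=0.8179  stride 1/|dx|=3.8637 1/|dy|=1.0353
    cross y-line → (5,0), t=0.8179 (wall)
  → r_2 = 0.8179
beam 3: φ=45°, α=330°
  d=(0.8660,-0.5000)  start (5,1)  tX=0.5196 tY=1.5800  stride 1/|dx|=1.1547 1/|dy|=2.0000
    cross x-line → (6,1), t=0.5196
    cross y-line → (6,0), t=1.5800 (wall)
  → r_3 = 1.5800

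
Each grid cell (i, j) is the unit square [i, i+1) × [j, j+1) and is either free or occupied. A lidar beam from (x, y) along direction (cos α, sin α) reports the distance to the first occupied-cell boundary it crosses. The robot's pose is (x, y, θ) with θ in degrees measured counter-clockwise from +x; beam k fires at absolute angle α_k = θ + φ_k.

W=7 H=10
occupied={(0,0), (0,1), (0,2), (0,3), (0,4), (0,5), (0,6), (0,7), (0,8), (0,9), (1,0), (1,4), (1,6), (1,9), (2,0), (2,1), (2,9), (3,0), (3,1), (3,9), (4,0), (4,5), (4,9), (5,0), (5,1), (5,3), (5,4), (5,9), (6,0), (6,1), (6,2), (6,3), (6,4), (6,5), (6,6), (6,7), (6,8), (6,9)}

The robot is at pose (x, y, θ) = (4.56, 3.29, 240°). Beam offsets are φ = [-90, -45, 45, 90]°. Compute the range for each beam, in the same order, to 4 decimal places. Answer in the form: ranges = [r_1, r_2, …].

ranges = [2.9560, 3.6856, 1.7000, 0.5081]

beam 1: φ=-90°, α=150°
  cosα=-0.8660 sinα=0.5000 | (4,3) | tMaxX 0.6466 tMaxY 1.4200 | tΔX 1.1547 tΔY 2.0000
    t=0.6466 [x] (3,3)
    t=1.4200 [y] (3,4)
    t=1.8013 [x] (2,4)
    t=2.9560 [x] (1,4) — stop
  → r_1 = 2.9560
beam 2: φ=-45°, α=195°
  cosα=-0.9659 sinα=-0.2588 | (4,3) | tMaxX 0.5798 tMaxY 1.1205 | tΔX 1.0353 tΔY 3.8637
    t=0.5798 [x] (3,3)
    t=1.1205 [y] (3,2)
    t=1.6150 [x] (2,2)
    t=2.6503 [x] (1,2)
    t=3.6856 [x] (0,2) — stop
  → r_2 = 3.6856
beam 3: φ=45°, α=285°
  cosα=0.2588 sinα=-0.9659 | (4,3) | tMaxX 1.7000 tMaxY 0.3002 | tΔX 3.8637 tΔY 1.0353
    t=0.3002 [y] (4,2)
    t=1.3355 [y] (4,1)
    t=1.7000 [x] (5,1) — stop
  → r_3 = 1.7000
beam 4: φ=90°, α=330°
  cosα=0.8660 sinα=-0.5000 | (4,3) | tMaxX 0.5081 tMaxY 0.5800 | tΔX 1.1547 tΔY 2.0000
    t=0.5081 [x] (5,3) — stop
  → r_4 = 0.5081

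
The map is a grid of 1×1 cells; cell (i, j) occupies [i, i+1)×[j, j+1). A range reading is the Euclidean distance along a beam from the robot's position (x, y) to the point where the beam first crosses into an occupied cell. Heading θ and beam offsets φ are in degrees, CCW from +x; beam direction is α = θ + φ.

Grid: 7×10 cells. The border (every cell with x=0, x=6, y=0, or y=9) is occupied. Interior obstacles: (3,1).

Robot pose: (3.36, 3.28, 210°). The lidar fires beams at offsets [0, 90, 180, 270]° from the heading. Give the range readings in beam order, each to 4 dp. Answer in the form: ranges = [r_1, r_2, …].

beam 1: φ=0°, α=210°
  direction (-0.8660, -0.5000); cell (3,3); t to first gridline: x 0.4157, y 0.5600 (then +1.1547 / +2.0000)
    (2,3) via x @ 0.4157
    (2,2) via y @ 0.5600
    (1,2) via x @ 1.5704
    (1,1) via y @ 2.5600
    (0,1) via x @ 2.7251  # hit
  → r_1 = 2.7251
beam 2: φ=90°, α=300°
  direction (0.5000, -0.8660); cell (3,3); t to first gridline: x 1.2800, y 0.3233 (then +2.0000 / +1.1547)
    (3,2) via y @ 0.3233
    (4,2) via x @ 1.2800
    (4,1) via y @ 1.4780
    (4,0) via y @ 2.6327  # hit
  → r_2 = 2.6327
beam 3: φ=180°, α=30°
  direction (0.8660, 0.5000); cell (3,3); t to first gridline: x 0.7390, y 1.4400 (then +1.1547 / +2.0000)
    (4,3) via x @ 0.7390
    (4,4) via y @ 1.4400
    (5,4) via x @ 1.8937
    (6,4) via x @ 3.0484  # hit
  → r_3 = 3.0484
beam 4: φ=270°, α=120°
  direction (-0.5000, 0.8660); cell (3,3); t to first gridline: x 0.7200, y 0.8314 (then +2.0000 / +1.1547)
    (2,3) via x @ 0.7200
    (2,4) via y @ 0.8314
    (2,5) via y @ 1.9861
    (1,5) via x @ 2.7200
    (1,6) via y @ 3.1408
    (1,7) via y @ 4.2955
    (0,7) via x @ 4.7200  # hit
  → r_4 = 4.7200

ranges = [2.7251, 2.6327, 3.0484, 4.7200]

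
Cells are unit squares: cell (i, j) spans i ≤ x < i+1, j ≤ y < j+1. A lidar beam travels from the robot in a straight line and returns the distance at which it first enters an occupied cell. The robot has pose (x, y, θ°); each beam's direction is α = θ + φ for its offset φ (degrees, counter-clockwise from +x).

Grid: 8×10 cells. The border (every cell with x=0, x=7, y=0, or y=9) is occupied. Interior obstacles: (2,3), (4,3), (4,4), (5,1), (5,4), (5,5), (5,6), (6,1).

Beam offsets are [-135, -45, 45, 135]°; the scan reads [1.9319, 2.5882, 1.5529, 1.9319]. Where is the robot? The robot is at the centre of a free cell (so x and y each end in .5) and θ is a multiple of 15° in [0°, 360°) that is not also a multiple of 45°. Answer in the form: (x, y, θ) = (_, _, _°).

(x, y, θ) = (3.5, 2.5, 210°)

Candidates: 40 free-cell centres × 16 headings = 640 poses. Raycast each; keep the one whose scan matches to 4 dp.
  (2.5, 2.5, 330°): beam 1 = 1.5529 ≠ 1.9319 ✗
  (6.5, 3.5, 240°): beam 2 = 1.5529 ≠ 2.5882 ✗
  (6.5, 2.5, 75°): beam 1 = 0.5774 ≠ 1.9319 ✗
  (6.5, 7.5, 330°): beam 1 = 5.6940 ≠ 1.9319 ✗
  …
  (3.5, 2.5, 210°): r_1=1.9319, r_2=2.5882, r_3=1.5529, r_4=1.9319 — all match ✓
Only this pose fits every beam.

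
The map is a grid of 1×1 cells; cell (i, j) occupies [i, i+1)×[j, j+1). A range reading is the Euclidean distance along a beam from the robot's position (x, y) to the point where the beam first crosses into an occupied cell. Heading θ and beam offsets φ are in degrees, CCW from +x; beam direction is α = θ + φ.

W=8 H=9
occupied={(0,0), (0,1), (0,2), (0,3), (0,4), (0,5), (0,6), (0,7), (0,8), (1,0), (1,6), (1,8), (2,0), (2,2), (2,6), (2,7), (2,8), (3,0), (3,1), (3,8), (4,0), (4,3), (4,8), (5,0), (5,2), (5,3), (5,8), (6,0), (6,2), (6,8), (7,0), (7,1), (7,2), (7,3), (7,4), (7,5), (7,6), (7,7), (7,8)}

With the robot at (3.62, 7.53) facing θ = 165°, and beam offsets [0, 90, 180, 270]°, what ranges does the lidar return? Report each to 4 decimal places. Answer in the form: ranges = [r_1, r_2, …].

ranges = [0.6419, 4.6898, 3.4992, 0.4866]

beam 1: φ=0°, α=165°
  direction (-0.9659, 0.2588); cell (3,7); t to first gridline: x 0.6419, y 1.8159 (then +1.0353 / +3.8637)
    (2,7) via x @ 0.6419  # hit
  → r_1 = 0.6419
beam 2: φ=90°, α=255°
  direction (-0.2588, -0.9659); cell (3,7); t to first gridline: x 2.3955, y 0.5487 (then +3.8637 / +1.0353)
    (3,6) via y @ 0.5487
    (3,5) via y @ 1.5840
    (2,5) via x @ 2.3955
    (2,4) via y @ 2.6192
    (2,3) via y @ 3.6545
    (2,2) via y @ 4.6898  # hit
  → r_2 = 4.6898
beam 3: φ=180°, α=345°
  direction (0.9659, -0.2588); cell (3,7); t to first gridline: x 0.3934, y 2.0478 (then +1.0353 / +3.8637)
    (4,7) via x @ 0.3934
    (5,7) via x @ 1.4287
    (5,6) via y @ 2.0478
    (6,6) via x @ 2.4640
    (7,6) via x @ 3.4992  # hit
  → r_3 = 3.4992
beam 4: φ=270°, α=75°
  direction (0.2588, 0.9659); cell (3,7); t to first gridline: x 1.4682, y 0.4866 (then +3.8637 / +1.0353)
    (3,8) via y @ 0.4866  # hit
  → r_4 = 0.4866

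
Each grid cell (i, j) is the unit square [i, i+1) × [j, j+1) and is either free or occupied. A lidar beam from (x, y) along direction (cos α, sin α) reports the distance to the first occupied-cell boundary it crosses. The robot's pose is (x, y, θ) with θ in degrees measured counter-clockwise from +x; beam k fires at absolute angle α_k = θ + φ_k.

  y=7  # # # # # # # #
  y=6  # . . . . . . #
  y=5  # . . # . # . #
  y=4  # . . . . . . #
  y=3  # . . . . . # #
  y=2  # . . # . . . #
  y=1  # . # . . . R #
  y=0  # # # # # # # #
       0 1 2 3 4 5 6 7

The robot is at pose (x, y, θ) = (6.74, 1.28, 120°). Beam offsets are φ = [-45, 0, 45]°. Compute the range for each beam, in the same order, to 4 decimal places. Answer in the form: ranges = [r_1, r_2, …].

beam 1: φ=-45°, α=75°
  d=(0.2588,0.9659)  start (6,1)  tX=1.0046 tY=0.7454  stride 1/|dx|=3.8637 1/|dy|=1.0353
    cross y-line → (6,2), t=0.7454
    cross x-line → (7,2), t=1.0046 (wall)
  → r_1 = 1.0046
beam 2: φ=0°, α=120°
  d=(-0.5000,0.8660)  start (6,1)  tX=1.4800 tY=0.8314  stride 1/|dx|=2.0000 1/|dy|=1.1547
    cross y-line → (6,2), t=0.8314
    cross x-line → (5,2), t=1.4800
    cross y-line → (5,3), t=1.9861
    cross y-line → (5,4), t=3.1408
    cross x-line → (4,4), t=3.4800
    cross y-line → (4,5), t=4.2955
    cross y-line → (4,6), t=5.4502
    cross x-line → (3,6), t=5.4800
    cross y-line → (3,7), t=6.6049 (wall)
  → r_2 = 6.6049
beam 3: φ=45°, α=165°
  d=(-0.9659,0.2588)  start (6,1)  tX=0.7661 tY=2.7819  stride 1/|dx|=1.0353 1/|dy|=3.8637
    cross x-line → (5,1), t=0.7661
    cross x-line → (4,1), t=1.8014
    cross y-line → (4,2), t=2.7819
    cross x-line → (3,2), t=2.8367 (wall)
  → r_3 = 2.8367

ranges = [1.0046, 6.6049, 2.8367]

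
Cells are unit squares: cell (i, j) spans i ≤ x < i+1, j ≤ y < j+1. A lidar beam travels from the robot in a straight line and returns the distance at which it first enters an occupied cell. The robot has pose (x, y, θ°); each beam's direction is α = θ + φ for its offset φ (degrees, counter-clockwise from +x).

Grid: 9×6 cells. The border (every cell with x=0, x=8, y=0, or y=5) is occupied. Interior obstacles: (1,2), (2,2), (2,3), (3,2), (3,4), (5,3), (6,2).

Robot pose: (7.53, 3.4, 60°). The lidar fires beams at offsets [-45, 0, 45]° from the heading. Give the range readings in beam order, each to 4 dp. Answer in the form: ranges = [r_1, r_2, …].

ranges = [0.4866, 0.9400, 1.6564]

beam 1: φ=-45°, α=15°
  d=(0.9659,0.2588)  start (7,3)  tX=0.4866 tY=2.3182  stride 1/|dx|=1.0353 1/|dy|=3.8637
    cross x-line → (8,3), t=0.4866 (wall)
  → r_1 = 0.4866
beam 2: φ=0°, α=60°
  d=(0.5000,0.8660)  start (7,3)  tX=0.9400 tY=0.6928  stride 1/|dx|=2.0000 1/|dy|=1.1547
    cross y-line → (7,4), t=0.6928
    cross x-line → (8,4), t=0.9400 (wall)
  → r_2 = 0.9400
beam 3: φ=45°, α=105°
  d=(-0.2588,0.9659)  start (7,3)  tX=2.0478 tY=0.6212  stride 1/|dx|=3.8637 1/|dy|=1.0353
    cross y-line → (7,4), t=0.6212
    cross y-line → (7,5), t=1.6564 (wall)
  → r_3 = 1.6564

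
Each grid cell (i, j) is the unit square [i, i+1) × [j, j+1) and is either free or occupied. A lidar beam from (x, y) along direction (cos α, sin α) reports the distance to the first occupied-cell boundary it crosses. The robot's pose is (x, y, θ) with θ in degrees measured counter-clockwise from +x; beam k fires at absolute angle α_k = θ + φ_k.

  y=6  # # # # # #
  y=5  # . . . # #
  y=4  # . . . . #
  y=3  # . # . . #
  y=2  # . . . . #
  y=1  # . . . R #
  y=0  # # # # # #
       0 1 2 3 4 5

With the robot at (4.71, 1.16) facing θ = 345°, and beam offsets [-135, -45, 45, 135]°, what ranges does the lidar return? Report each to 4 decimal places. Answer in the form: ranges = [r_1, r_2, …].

ranges = [0.3200, 0.1848, 0.3349, 5.5888]

beam 1: φ=-135°, α=210°
  dir = (cos 210°, sin 210°) = (-0.8660, -0.5000); from cell (4,1)
  next x-line at t=0.8198, next y-line at t=0.3200; Δt_x=1.1547, Δt_y=2.0000
    y: enter (4,0) at t=0.3200 ← occupied
  → r_1 = 0.3200
beam 2: φ=-45°, α=300°
  dir = (cos 300°, sin 300°) = (0.5000, -0.8660); from cell (4,1)
  next x-line at t=0.5800, next y-line at t=0.1848; Δt_x=2.0000, Δt_y=1.1547
    y: enter (4,0) at t=0.1848 ← occupied
  → r_2 = 0.1848
beam 3: φ=45°, α=30°
  dir = (cos 30°, sin 30°) = (0.8660, 0.5000); from cell (4,1)
  next x-line at t=0.3349, next y-line at t=1.6800; Δt_x=1.1547, Δt_y=2.0000
    x: enter (5,1) at t=0.3349 ← occupied
  → r_3 = 0.3349
beam 4: φ=135°, α=120°
  dir = (cos 120°, sin 120°) = (-0.5000, 0.8660); from cell (4,1)
  next x-line at t=1.4200, next y-line at t=0.9699; Δt_x=2.0000, Δt_y=1.1547
    y: enter (4,2) at t=0.9699
    x: enter (3,2) at t=1.4200
    y: enter (3,3) at t=2.1246
    y: enter (3,4) at t=3.2793
    x: enter (2,4) at t=3.4200
    y: enter (2,5) at t=4.4341
    x: enter (1,5) at t=5.4200
    y: enter (1,6) at t=5.5888 ← occupied
  → r_4 = 5.5888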